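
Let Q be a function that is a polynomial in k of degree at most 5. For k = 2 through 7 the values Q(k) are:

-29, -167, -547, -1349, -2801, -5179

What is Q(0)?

Write Q(k) = ak^5 + bk^4 + ck³ + dk² + ek + p; the 6 given values yield a linear system in the 6 coefficients.
Solving, the leading coefficient vanishes, and Q(k) = -2k^4 - 2k³ + 7k² - 5k + 1.
Then Q(0) = 1.

1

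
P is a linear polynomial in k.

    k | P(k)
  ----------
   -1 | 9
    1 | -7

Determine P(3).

Write P(k) = ak + b; the 2 given values yield a linear system in the 2 coefficients.
Solving, P(k) = -8k + 1.
Then P(3) = -23.

-23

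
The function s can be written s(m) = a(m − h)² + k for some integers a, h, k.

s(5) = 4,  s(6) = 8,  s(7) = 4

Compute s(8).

First differences 4, -4; second difference -8 = 2a, so a = -4.
Expanding, the m-coefficient is −2ah = 8h; matching it to the data gives h = 6, and then k = 8.
So s(m) = -4(m − 6)² + 8.
s(8) = -4·2² + 8 = -8.

-8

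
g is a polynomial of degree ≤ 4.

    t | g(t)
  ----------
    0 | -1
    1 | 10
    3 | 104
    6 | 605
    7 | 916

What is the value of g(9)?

Write g(t) = at^4 + bt³ + ct² + dt + e; the 5 given values yield a linear system in the 5 coefficients.
Solving, the leading coefficient vanishes, and g(t) = 2t³ + 4t² + 5t - 1.
Then g(9) = 1826.

1826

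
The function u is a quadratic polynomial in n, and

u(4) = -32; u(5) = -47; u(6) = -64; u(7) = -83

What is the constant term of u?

First differences: -15, -17, -19. Second differences: -2, -2.
Level-2 differences are constant, so u has degree 2.
Fitting a degree-2 polynomial gives u(n) = -n² - 6n + 8.
The constant term is u(0) = 8.

8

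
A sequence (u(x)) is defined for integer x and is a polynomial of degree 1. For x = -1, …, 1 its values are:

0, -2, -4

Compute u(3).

-8

First differences: -2, -2.
Level-1 differences are constant, so u has degree 1.
Fitting a degree-1 polynomial gives u(x) = -2x - 2.
Then u(3) = -8.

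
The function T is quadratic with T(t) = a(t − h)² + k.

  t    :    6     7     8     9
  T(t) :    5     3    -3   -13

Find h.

6

First differences -2, -6, -10; second difference -4 = 2a, so a = -2.
Expanding, the t-coefficient is −2ah = 4h; matching it to the data gives h = 6, and then k = 5.
So T(t) = -2(t − 6)² + 5.
Hence h = 6.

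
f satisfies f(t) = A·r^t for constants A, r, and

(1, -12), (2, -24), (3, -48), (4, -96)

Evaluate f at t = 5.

-192

Consecutive ratio: -24/(-12) = 2, and -48/(-24) = 2, so r = 2.
Then A·2^1 = -12 gives A = -6, and f(t) = -6·2^t.
f(5) = -6·2^5 = -192.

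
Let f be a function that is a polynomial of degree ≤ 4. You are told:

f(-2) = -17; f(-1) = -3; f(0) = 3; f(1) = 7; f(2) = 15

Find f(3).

First differences: 14, 6, 4, 8. Second differences: -8, -2, 4. Third differences: 6, 6.
Level-3 differences are constant, so f has degree 3.
Fitting a degree-3 polynomial gives f(k) = k³ - k² + 4k + 3.
Then f(3) = 33.

33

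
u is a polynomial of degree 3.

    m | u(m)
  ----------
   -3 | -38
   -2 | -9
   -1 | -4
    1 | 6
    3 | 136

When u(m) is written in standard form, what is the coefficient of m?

Write u(m) = am³ + bm² + cm + d; the 5 given values yield a linear system in the 4 coefficients.
Solving, u(m) = 3m³ + 6m² + 2m - 5.
The coefficient of m is 2.

2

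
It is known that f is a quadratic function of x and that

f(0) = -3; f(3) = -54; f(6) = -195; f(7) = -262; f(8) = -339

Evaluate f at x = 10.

-523

Write f(x) = ax² + bx + c; the 5 given values yield a linear system in the 3 coefficients.
Solving, f(x) = -5x² - 2x - 3.
Then f(10) = -523.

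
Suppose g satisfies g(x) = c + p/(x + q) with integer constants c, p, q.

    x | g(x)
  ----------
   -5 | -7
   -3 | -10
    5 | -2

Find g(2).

(g(x) − c)(x + q) = p for each data point; the three points give a linear system in c and q, then p follows.
Solving: c = -4, q = 1, p = 12, so g(x) = -4 + 12/(x + 1).
Then g(2) = -4 + 12/3 = 0.

0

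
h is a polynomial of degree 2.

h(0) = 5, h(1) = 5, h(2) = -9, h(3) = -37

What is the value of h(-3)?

-79

First differences: 0, -14, -28. Second differences: -14, -14.
Level-2 differences are constant, so h has degree 2.
Fitting a degree-2 polynomial gives h(t) = -7t² + 7t + 5.
Then h(-3) = -79.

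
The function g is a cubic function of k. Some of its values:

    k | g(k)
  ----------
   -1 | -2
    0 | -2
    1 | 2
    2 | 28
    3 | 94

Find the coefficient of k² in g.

First differences: 0, 4, 26, 66. Second differences: 4, 22, 40. Third differences: 18, 18.
Level-3 differences are constant, so g has degree 3.
Fitting a degree-3 polynomial gives g(k) = 3k³ + 2k² - k - 2.
The coefficient of k² is 2.

2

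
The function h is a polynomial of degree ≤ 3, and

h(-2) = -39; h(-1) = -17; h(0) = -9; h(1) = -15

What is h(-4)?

-125

First differences: 22, 8, -6. Second differences: -14, -14.
Level-2 differences are constant, so h has degree 2.
Fitting a degree-2 polynomial gives h(x) = -7x² + x - 9.
Then h(-4) = -125.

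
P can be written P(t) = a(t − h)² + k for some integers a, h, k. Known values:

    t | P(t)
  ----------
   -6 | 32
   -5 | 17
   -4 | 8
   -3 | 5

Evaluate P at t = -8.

First differences -15, -9, -3; second difference 6 = 2a, so a = 3.
Expanding, the t-coefficient is −2ah = -6h; matching it to the data gives h = -3, and then k = 5.
So P(t) = 3(t + 3)² + 5.
P(-8) = 3·(-5)² + 5 = 80.

80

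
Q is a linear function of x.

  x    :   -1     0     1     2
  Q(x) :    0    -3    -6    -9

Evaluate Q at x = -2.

3

First differences: -3, -3, -3.
Level-1 differences are constant, so Q has degree 1.
Fitting a degree-1 polynomial gives Q(x) = -3x - 3.
Then Q(-2) = 3.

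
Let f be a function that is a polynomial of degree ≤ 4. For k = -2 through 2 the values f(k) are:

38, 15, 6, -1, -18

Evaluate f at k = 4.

First differences: -23, -9, -7, -17. Second differences: 14, 2, -10. Third differences: -12, -12.
Level-3 differences are constant, so f has degree 3.
Fitting a degree-3 polynomial gives f(k) = -2k³ + k² - 6k + 6.
Then f(4) = -130.

-130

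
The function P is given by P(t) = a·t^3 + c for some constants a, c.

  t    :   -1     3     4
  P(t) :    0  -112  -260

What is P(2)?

-36

From P(-1) = 0 and P(3) = -112: -1a + c = 0 and 27a + c = -112.
Subtracting: 28a = -112, so a = -4; then c = 0 − (-4)·(-1) = -4.
So P(t) = -4t³ − 4, and P(2) = -36.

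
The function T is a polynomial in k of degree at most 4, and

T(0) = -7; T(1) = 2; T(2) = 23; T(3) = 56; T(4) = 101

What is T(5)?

158

Write T(k) = ak^4 + bk³ + ck² + dk + e; the 5 given values yield a linear system in the 5 coefficients.
Solving, the top 2 coefficients vanish, and T(k) = 6k² + 3k - 7.
Then T(5) = 158.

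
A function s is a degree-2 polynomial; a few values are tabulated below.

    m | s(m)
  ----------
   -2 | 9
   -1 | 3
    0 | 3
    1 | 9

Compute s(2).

21

Write s(m) = am² + bm + c; the 4 given values yield a linear system in the 3 coefficients.
Solving, s(m) = 3m² + 3m + 3.
Then s(2) = 21.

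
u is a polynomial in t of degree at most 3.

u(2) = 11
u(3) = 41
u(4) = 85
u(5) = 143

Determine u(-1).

5

First differences: 30, 44, 58. Second differences: 14, 14.
Level-2 differences are constant, so u has degree 2.
Fitting a degree-2 polynomial gives u(t) = 7t² - 5t - 7.
Then u(-1) = 5.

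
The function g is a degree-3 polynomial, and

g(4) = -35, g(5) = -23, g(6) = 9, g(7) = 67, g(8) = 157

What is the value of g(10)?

457

Write g(n) = an³ + bn² + cn + d; the 5 given values yield a linear system in the 4 coefficients.
Solving, g(n) = n³ - 5n² - 4n - 3.
Then g(10) = 457.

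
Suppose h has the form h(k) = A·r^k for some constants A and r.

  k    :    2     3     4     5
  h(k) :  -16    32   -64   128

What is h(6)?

Consecutive ratio: 32/(-16) = -2, and -64/32 = -2, so r = -2.
Then A·(-2)^2 = -16 gives A = -4, and h(k) = -4·(-2)^k.
h(6) = -4·(-2)^6 = -256.

-256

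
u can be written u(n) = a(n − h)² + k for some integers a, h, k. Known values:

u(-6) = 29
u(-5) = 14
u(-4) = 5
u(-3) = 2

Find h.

First differences -15, -9, -3; second difference 6 = 2a, so a = 3.
Expanding, the n-coefficient is −2ah = -6h; matching it to the data gives h = -3, and then k = 2.
So u(n) = 3(n + 3)² + 2.
Hence h = -3.

-3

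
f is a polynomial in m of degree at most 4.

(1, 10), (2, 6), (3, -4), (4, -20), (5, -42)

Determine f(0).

8

First differences: -4, -10, -16, -22. Second differences: -6, -6, -6.
Level-2 differences are constant, so f has degree 2.
Fitting a degree-2 polynomial gives f(m) = -3m² + 5m + 8.
Then f(0) = 8.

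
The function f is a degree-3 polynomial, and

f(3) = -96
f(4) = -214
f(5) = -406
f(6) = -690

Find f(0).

Write f(k) = ak³ + bk² + ck + d; the 4 given values yield a linear system in the 4 coefficients.
Solving, f(k) = -3k³ - k² - 6.
Then f(0) = -6.

-6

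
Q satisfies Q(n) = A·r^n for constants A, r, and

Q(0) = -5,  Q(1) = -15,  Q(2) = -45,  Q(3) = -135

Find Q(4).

Consecutive ratio: -15/(-5) = 3, and -45/(-15) = 3, so r = 3.
Then A·3^0 = -5 gives A = -5, and Q(n) = -5·3^n.
Q(4) = -5·3^4 = -405.

-405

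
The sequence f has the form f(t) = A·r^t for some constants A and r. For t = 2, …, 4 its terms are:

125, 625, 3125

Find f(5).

15625

Consecutive ratio: 625/125 = 5, and 3125/625 = 5, so r = 5.
Then A·5^2 = 125 gives A = 5, and f(t) = 5·5^t.
f(5) = 5·5^5 = 15625.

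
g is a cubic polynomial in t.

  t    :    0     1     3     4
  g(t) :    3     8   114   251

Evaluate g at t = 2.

Write g(t) = at³ + bt² + ct + d; the 4 given values yield a linear system in the 4 coefficients.
Solving, g(t) = 3t³ + 4t² - 2t + 3.
Then g(2) = 39.

39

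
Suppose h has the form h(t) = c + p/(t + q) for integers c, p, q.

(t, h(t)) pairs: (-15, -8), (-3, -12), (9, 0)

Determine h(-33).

-7

(h(t) − c)(t + q) = p for each data point; the three points give a linear system in c and q, then p follows.
Solving: c = -6, q = -3, p = 36, so h(t) = -6 + 36/(t − 3).
Then h(-33) = -6 + 36/(-36) = -7.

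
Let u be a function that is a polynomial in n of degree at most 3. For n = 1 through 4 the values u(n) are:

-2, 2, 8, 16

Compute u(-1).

-4

First differences: 4, 6, 8. Second differences: 2, 2.
Level-2 differences are constant, so u has degree 2.
Fitting a degree-2 polynomial gives u(n) = n² + n - 4.
Then u(-1) = -4.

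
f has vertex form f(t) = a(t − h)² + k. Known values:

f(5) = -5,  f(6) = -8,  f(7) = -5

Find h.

First differences -3, 3; second difference 6 = 2a, so a = 3.
Expanding, the t-coefficient is −2ah = -6h; matching it to the data gives h = 6, and then k = -8.
So f(t) = 3(t − 6)² − 8.
Hence h = 6.

6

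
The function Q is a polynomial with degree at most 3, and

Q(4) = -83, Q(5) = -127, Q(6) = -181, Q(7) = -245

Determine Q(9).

-403

First differences: -44, -54, -64. Second differences: -10, -10.
Level-2 differences are constant, so Q has degree 2.
Fitting a degree-2 polynomial gives Q(x) = -5x² + x - 7.
Then Q(9) = -403.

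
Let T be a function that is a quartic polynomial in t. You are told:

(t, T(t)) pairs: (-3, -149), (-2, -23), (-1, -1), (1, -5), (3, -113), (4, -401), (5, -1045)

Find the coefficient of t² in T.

4

Write T(t) = at^4 + bt³ + ct² + dt + e; the 7 given values yield a linear system in the 5 coefficients.
Solving, T(t) = -2t^4 + t³ + 4t² - 3t - 5.
The coefficient of t² is 4.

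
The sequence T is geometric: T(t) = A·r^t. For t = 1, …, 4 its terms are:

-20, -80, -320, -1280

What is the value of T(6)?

Consecutive ratio: -80/(-20) = 4, and -320/(-80) = 4, so r = 4.
Then A·4^1 = -20 gives A = -5, and T(t) = -5·4^t.
T(6) = -5·4^6 = -20480.

-20480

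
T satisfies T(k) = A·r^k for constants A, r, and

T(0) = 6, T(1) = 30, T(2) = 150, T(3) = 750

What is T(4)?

3750

Consecutive ratio: 30/6 = 5, and 150/30 = 5, so r = 5.
Then A·5^0 = 6 gives A = 6, and T(k) = 6·5^k.
T(4) = 6·5^4 = 3750.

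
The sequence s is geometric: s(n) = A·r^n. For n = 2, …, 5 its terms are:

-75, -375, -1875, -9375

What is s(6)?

Consecutive ratio: -375/(-75) = 5, and -1875/(-375) = 5, so r = 5.
Then A·5^2 = -75 gives A = -3, and s(n) = -3·5^n.
s(6) = -3·5^6 = -46875.

-46875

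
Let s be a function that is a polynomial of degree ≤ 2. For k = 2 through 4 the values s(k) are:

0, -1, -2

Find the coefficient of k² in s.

0

First differences: -1, -1.
Level-1 differences are constant, so s has degree 1.
Fitting a degree-1 polynomial gives s(k) = -k + 2.
The coefficient of k² is 0.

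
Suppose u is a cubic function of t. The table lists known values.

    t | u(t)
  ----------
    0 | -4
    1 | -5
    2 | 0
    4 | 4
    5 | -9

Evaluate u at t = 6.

-40

Write u(t) = at³ + bt² + ct + d; the 5 given values yield a linear system in the 4 coefficients.
Solving, u(t) = -t³ + 6t² - 6t - 4.
Then u(6) = -40.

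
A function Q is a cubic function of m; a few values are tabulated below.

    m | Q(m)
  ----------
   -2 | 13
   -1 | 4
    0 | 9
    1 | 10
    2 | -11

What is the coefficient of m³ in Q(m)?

-3

Write Q(m) = am³ + bm² + cm + d; the 5 given values yield a linear system in the 4 coefficients.
Solving, Q(m) = -3m³ - 2m² + 6m + 9.
The coefficient of m³ is -3.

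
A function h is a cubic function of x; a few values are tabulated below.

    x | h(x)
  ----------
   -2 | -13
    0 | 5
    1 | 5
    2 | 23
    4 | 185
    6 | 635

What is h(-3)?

Write h(x) = ax³ + bx² + cx + d; the 6 given values yield a linear system in the 4 coefficients.
Solving, h(x) = 3x³ - 3x + 5.
Then h(-3) = -67.

-67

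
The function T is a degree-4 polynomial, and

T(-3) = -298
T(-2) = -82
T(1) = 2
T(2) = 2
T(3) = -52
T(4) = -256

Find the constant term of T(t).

Write T(t) = at^4 + bt³ + ct² + dt + e; the 6 given values yield a linear system in the 5 coefficients.
Solving, T(t) = -2t^4 + 4t³ - t² + 5t - 4.
The constant term is T(0) = -4.

-4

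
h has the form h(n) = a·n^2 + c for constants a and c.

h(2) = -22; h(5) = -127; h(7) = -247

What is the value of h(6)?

From h(2) = -22 and h(5) = -127: 4a + c = -22 and 25a + c = -127.
Subtracting: 21a = -105, so a = -5; then c = -22 − (-5)·4 = -2.
So h(n) = -5n² − 2, and h(6) = -182.

-182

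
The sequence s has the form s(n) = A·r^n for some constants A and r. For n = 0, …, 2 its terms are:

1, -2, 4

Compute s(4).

Consecutive ratio: -2/1 = -2, and 4/(-2) = -2, so r = -2.
Then A·(-2)^0 = 1 gives A = 1, and s(n) = 1·(-2)^n.
s(4) = 1·(-2)^4 = 16.

16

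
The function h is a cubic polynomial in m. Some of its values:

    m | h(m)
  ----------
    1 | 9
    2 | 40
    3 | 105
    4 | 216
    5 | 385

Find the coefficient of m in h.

First differences: 31, 65, 111, 169. Second differences: 34, 46, 58. Third differences: 12, 12.
Level-3 differences are constant, so h has degree 3.
Fitting a degree-3 polynomial gives h(m) = 2m³ + 5m² + 2m.
The coefficient of m is 2.

2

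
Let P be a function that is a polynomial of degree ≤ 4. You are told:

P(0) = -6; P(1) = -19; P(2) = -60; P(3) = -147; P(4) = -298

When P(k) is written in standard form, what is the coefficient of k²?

First differences: -13, -41, -87, -151. Second differences: -28, -46, -64. Third differences: -18, -18.
Level-3 differences are constant, so P has degree 3.
Fitting a degree-3 polynomial gives P(k) = -3k³ - 5k² - 5k - 6.
The coefficient of k² is -5.

-5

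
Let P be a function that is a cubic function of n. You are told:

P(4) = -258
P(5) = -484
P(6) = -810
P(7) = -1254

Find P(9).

-2568

Write P(n) = an³ + bn² + cn + d; the 4 given values yield a linear system in the 4 coefficients.
Solving, P(n) = -3n³ - 5n² + 2n + 6.
Then P(9) = -2568.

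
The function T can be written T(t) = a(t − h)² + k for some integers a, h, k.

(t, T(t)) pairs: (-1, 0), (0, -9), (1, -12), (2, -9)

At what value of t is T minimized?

1

First differences -9, -3, 3; second difference 6 = 2a, so a = 3.
Expanding, the t-coefficient is −2ah = -6h; matching it to the data gives h = 1, and then k = -12.
So T(t) = 3(t − 1)² − 12.
Hence h = 1.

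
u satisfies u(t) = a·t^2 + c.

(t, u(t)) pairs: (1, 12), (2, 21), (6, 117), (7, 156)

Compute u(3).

From u(1) = 12 and u(2) = 21: 1a + c = 12 and 4a + c = 21.
Subtracting: 3a = 9, so a = 3; then c = 12 − 3·1 = 9.
So u(t) = 3t² + 9, and u(3) = 36.

36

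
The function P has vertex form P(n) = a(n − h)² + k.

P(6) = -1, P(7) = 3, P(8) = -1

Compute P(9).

-13

First differences 4, -4; second difference -8 = 2a, so a = -4.
Expanding, the n-coefficient is −2ah = 8h; matching it to the data gives h = 7, and then k = 3.
So P(n) = -4(n − 7)² + 3.
P(9) = -4·2² + 3 = -13.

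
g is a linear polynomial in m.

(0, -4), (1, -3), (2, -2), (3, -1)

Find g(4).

First differences: 1, 1, 1.
Level-1 differences are constant, so g has degree 1.
Fitting a degree-1 polynomial gives g(m) = m - 4.
Then g(4) = 0.

0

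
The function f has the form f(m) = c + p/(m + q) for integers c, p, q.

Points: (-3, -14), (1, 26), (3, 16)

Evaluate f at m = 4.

14

(f(m) − c)(m + q) = p for each data point; the three points give a linear system in c and q, then p follows.
Solving: c = 6, q = 1, p = 40, so f(m) = 6 + 40/(m + 1).
Then f(4) = 6 + 40/5 = 14.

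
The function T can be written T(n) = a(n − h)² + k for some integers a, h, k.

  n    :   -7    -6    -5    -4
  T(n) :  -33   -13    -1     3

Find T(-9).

First differences 20, 12, 4; second difference -8 = 2a, so a = -4.
Expanding, the n-coefficient is −2ah = 8h; matching it to the data gives h = -4, and then k = 3.
So T(n) = -4(n + 4)² + 3.
T(-9) = -4·(-5)² + 3 = -97.

-97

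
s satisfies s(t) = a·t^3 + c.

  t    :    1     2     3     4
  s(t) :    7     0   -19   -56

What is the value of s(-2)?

16

From s(1) = 7 and s(2) = 0: 1a + c = 7 and 8a + c = 0.
Subtracting: 7a = -7, so a = -1; then c = 7 − (-1)·1 = 8.
So s(t) = -1t³ + 8, and s(-2) = 16.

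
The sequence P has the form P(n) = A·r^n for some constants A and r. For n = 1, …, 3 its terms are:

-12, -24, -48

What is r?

2

Consecutive ratio: -24/(-12) = 2, and -48/(-24) = 2, so r = 2.
Then A·2^1 = -12 gives A = -6, and P(n) = -6·2^n.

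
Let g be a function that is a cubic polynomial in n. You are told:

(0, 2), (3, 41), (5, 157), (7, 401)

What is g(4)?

86

Write g(n) = an³ + bn² + cn + d; the 4 given values yield a linear system in the 4 coefficients.
Solving, g(n) = n³ + n² + n + 2.
Then g(4) = 86.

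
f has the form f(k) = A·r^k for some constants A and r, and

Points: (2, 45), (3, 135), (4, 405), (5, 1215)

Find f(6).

3645

Consecutive ratio: 135/45 = 3, and 405/135 = 3, so r = 3.
Then A·3^2 = 45 gives A = 5, and f(k) = 5·3^k.
f(6) = 5·3^6 = 3645.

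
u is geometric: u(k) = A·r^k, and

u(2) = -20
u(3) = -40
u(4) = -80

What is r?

Consecutive ratio: -40/(-20) = 2, and -80/(-40) = 2, so r = 2.
Then A·2^2 = -20 gives A = -5, and u(k) = -5·2^k.

2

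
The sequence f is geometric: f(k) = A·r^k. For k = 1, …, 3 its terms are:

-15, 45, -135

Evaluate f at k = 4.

Consecutive ratio: 45/(-15) = -3, and -135/45 = -3, so r = -3.
Then A·(-3)^1 = -15 gives A = 5, and f(k) = 5·(-3)^k.
f(4) = 5·(-3)^4 = 405.

405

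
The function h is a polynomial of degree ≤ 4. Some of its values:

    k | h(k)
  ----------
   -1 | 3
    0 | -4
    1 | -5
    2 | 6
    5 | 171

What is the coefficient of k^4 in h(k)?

Write h(k) = ak^4 + bk³ + ck² + dk + e; the 5 given values yield a linear system in the 5 coefficients.
Solving, the leading coefficient vanishes, and h(k) = k³ + 3k² - 5k - 4.
The coefficient of k^4 is 0.

0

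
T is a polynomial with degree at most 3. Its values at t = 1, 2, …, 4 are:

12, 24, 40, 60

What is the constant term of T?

First differences: 12, 16, 20. Second differences: 4, 4.
Level-2 differences are constant, so T has degree 2.
Fitting a degree-2 polynomial gives T(t) = 2t² + 6t + 4.
The constant term is T(0) = 4.

4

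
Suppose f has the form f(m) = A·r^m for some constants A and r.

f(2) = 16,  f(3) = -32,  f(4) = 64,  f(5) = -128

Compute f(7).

-512

Consecutive ratio: -32/16 = -2, and 64/(-32) = -2, so r = -2.
Then A·(-2)^2 = 16 gives A = 4, and f(m) = 4·(-2)^m.
f(7) = 4·(-2)^7 = -512.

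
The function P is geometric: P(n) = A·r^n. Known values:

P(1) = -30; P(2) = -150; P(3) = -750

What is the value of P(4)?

Consecutive ratio: -150/(-30) = 5, and -750/(-150) = 5, so r = 5.
Then A·5^1 = -30 gives A = -6, and P(n) = -6·5^n.
P(4) = -6·5^4 = -3750.

-3750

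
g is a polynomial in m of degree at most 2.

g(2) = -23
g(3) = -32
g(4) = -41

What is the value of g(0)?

-5

First differences: -9, -9.
Level-1 differences are constant, so g has degree 1.
Fitting a degree-1 polynomial gives g(m) = -9m - 5.
Then g(0) = -5.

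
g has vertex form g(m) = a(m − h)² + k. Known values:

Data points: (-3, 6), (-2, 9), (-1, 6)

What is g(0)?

First differences 3, -3; second difference -6 = 2a, so a = -3.
Expanding, the m-coefficient is −2ah = 6h; matching it to the data gives h = -2, and then k = 9.
So g(m) = -3(m + 2)² + 9.
g(0) = -3·2² + 9 = -3.

-3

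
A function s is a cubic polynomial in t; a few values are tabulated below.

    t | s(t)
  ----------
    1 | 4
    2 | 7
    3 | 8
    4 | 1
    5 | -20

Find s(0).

First differences: 3, 1, -7, -21. Second differences: -2, -8, -14. Third differences: -6, -6.
Level-3 differences are constant, so s has degree 3.
Fitting a degree-3 polynomial gives s(t) = -t³ + 5t² - 5t + 5.
Then s(0) = 5.

5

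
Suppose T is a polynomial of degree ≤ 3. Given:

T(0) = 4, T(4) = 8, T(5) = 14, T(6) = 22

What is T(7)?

32

Write T(n) = an³ + bn² + cn + d; the 4 given values yield a linear system in the 4 coefficients.
Solving, the leading coefficient vanishes, and T(n) = n² - 3n + 4.
Then T(7) = 32.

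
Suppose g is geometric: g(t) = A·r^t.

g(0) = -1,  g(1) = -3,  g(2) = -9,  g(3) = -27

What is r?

Consecutive ratio: -3/(-1) = 3, and -9/(-3) = 3, so r = 3.
Then A·3^0 = -1 gives A = -1, and g(t) = -1·3^t.

3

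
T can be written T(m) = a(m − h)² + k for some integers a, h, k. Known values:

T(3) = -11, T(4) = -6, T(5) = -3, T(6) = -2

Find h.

6

First differences 5, 3, 1; second difference -2 = 2a, so a = -1.
Expanding, the m-coefficient is −2ah = 2h; matching it to the data gives h = 6, and then k = -2.
So T(m) = -1(m − 6)² − 2.
Hence h = 6.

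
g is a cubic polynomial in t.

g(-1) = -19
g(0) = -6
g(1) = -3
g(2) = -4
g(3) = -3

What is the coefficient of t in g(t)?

7

Write g(t) = at³ + bt² + ct + d; the 5 given values yield a linear system in the 4 coefficients.
Solving, g(t) = t³ - 5t² + 7t - 6.
The coefficient of t is 7.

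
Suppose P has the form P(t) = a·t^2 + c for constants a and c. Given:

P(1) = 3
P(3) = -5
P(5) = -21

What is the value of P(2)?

0

From P(1) = 3 and P(3) = -5: 1a + c = 3 and 9a + c = -5.
Subtracting: 8a = -8, so a = -1; then c = 3 − (-1)·1 = 4.
So P(t) = -1t² + 4, and P(2) = 0.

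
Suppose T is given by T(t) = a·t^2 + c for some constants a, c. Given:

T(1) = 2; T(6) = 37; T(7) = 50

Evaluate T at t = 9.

82

From T(1) = 2 and T(6) = 37: 1a + c = 2 and 36a + c = 37.
Subtracting: 35a = 35, so a = 1; then c = 2 − 1·1 = 1.
So T(t) = 1t² + 1, and T(9) = 82.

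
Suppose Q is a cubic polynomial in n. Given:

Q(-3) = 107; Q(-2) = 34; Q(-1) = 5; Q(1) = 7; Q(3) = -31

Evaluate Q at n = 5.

-253

Write Q(n) = an³ + bn² + cn + d; the 5 given values yield a linear system in the 4 coefficients.
Solving, Q(n) = -3n³ + 4n² + 4n + 2.
Then Q(5) = -253.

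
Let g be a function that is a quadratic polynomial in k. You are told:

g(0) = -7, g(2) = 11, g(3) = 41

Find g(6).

Write g(k) = ak² + bk + c; the 3 given values yield a linear system in the 3 coefficients.
Solving, g(k) = 7k² - 5k - 7.
Then g(6) = 215.

215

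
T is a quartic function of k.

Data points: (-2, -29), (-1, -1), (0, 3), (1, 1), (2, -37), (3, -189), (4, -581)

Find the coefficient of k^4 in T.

-2

First differences: 28, 4, -2, -38, -152, -392. Second differences: -24, -6, -36, -114, -240. Third differences: 18, -30, -78, -126. Fourth differences: -48, -48, -48.
Level-4 differences are constant, so T has degree 4.
Fitting a degree-4 polynomial gives T(k) = -2k^4 - k³ - k² + 2k + 3.
The coefficient of k^4 is -2.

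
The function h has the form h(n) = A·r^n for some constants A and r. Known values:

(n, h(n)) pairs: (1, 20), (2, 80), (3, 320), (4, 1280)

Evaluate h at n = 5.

5120

Consecutive ratio: 80/20 = 4, and 320/80 = 4, so r = 4.
Then A·4^1 = 20 gives A = 5, and h(n) = 5·4^n.
h(5) = 5·4^5 = 5120.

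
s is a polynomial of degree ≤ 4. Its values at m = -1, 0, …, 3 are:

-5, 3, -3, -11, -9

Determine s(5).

Write s(m) = am^4 + bm³ + cm² + dm + e; the 5 given values yield a linear system in the 5 coefficients.
Solving, the leading coefficient vanishes, and s(m) = 2m³ - 7m² - m + 3.
Then s(5) = 73.

73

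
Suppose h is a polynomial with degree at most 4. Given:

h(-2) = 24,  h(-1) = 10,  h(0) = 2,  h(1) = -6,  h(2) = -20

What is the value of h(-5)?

162

Write h(t) = at^4 + bt³ + ct² + dt + e; the 5 given values yield a linear system in the 5 coefficients.
Solving, the leading coefficient vanishes, and h(t) = -t³ - 7t + 2.
Then h(-5) = 162.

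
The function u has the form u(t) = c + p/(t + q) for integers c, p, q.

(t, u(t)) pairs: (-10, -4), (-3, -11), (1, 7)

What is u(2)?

(u(t) − c)(t + q) = p for each data point; the three points give a linear system in c and q, then p follows.
Solving: c = -2, q = 1, p = 18, so u(t) = -2 + 18/(t + 1).
Then u(2) = -2 + 18/3 = 4.

4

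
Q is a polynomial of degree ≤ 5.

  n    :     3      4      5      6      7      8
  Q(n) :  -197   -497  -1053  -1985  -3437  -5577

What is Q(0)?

7

First differences: -300, -556, -932, -1452, -2140. Second differences: -256, -376, -520, -688. Third differences: -120, -144, -168. Fourth differences: -24, -24.
Level-4 differences are constant, so Q has degree 4.
Fitting a degree-4 polynomial gives Q(n) = -n^4 - 2n³ - 7n² - 2n + 7.
The constant term is Q(0) = 7.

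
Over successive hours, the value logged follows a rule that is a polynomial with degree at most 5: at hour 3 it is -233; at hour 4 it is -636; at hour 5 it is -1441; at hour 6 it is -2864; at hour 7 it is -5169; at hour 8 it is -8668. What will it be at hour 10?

-20736

Write the value at k as s(k).
First differences: -403, -805, -1423, -2305, -3499. Second differences: -402, -618, -882, -1194. Third differences: -216, -264, -312. Fourth differences: -48, -48.
Level-4 differences are constant, so s has degree 4.
Fitting a degree-4 polynomial gives s(k) = -2k^4 - 7k² - 4k + 4.
Then s(10) = -20736.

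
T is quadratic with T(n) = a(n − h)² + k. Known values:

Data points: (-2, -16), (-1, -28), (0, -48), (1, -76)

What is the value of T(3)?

-156

First differences -12, -20, -28; second difference -8 = 2a, so a = -4.
Expanding, the n-coefficient is −2ah = 8h; matching it to the data gives h = -3, and then k = -12.
So T(n) = -4(n + 3)² − 12.
T(3) = -4·6² − 12 = -156.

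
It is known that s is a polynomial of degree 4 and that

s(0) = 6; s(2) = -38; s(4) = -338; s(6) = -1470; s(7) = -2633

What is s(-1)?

Write s(m) = am^4 + bm³ + cm² + dm + e; the 5 given values yield a linear system in the 5 coefficients.
Solving, s(m) = -m^4 - 4m² - 6m + 6.
Then s(-1) = 7.

7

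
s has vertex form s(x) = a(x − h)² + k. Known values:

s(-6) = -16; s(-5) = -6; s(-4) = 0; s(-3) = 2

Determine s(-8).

First differences 10, 6, 2; second difference -4 = 2a, so a = -2.
Expanding, the x-coefficient is −2ah = 4h; matching it to the data gives h = -3, and then k = 2.
So s(x) = -2(x + 3)² + 2.
s(-8) = -2·(-5)² + 2 = -48.

-48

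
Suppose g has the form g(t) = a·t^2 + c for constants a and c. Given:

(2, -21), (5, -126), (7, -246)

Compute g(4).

-81

From g(2) = -21 and g(5) = -126: 4a + c = -21 and 25a + c = -126.
Subtracting: 21a = -105, so a = -5; then c = -21 − (-5)·4 = -1.
So g(t) = -5t² − 1, and g(4) = -81.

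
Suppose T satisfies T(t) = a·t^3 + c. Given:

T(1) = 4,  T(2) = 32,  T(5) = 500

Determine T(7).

1372

From T(1) = 4 and T(2) = 32: 1a + c = 4 and 8a + c = 32.
Subtracting: 7a = 28, so a = 4; then c = 4 − 4·1 = 0.
So T(t) = 4t³ + 0, and T(7) = 1372.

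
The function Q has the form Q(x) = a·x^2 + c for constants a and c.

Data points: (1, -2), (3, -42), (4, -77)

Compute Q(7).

-242

From Q(1) = -2 and Q(3) = -42: 1a + c = -2 and 9a + c = -42.
Subtracting: 8a = -40, so a = -5; then c = -2 − (-5)·1 = 3.
So Q(x) = -5x² + 3, and Q(7) = -242.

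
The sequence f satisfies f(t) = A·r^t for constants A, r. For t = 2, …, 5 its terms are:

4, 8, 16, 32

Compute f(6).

64

Consecutive ratio: 8/4 = 2, and 16/8 = 2, so r = 2.
Then A·2^2 = 4 gives A = 1, and f(t) = 1·2^t.
f(6) = 1·2^6 = 64.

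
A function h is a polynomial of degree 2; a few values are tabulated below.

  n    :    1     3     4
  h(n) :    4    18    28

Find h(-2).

Write h(n) = an² + bn + c; the 3 given values yield a linear system in the 3 coefficients.
Solving, h(n) = n² + 3n.
Then h(-2) = -2.

-2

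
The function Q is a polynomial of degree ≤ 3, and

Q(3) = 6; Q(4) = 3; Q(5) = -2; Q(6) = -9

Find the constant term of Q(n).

3

First differences: -3, -5, -7. Second differences: -2, -2.
Level-2 differences are constant, so Q has degree 2.
Fitting a degree-2 polynomial gives Q(n) = -n² + 4n + 3.
The constant term is Q(0) = 3.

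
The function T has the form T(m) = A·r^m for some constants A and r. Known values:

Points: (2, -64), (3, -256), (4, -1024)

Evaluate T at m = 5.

-4096

Consecutive ratio: -256/(-64) = 4, and -1024/(-256) = 4, so r = 4.
Then A·4^2 = -64 gives A = -4, and T(m) = -4·4^m.
T(5) = -4·4^5 = -4096.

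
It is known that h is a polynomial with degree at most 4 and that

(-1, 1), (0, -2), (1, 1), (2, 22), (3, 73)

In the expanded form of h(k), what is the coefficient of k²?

First differences: -3, 3, 21, 51. Second differences: 6, 18, 30. Third differences: 12, 12.
Level-3 differences are constant, so h has degree 3.
Fitting a degree-3 polynomial gives h(k) = 2k³ + 3k² - 2k - 2.
The coefficient of k² is 3.

3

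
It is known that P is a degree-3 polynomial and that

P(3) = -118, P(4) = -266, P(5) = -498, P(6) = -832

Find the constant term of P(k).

2

Write P(k) = ak³ + bk² + ck + d; the 4 given values yield a linear system in the 4 coefficients.
Solving, P(k) = -3k³ - 6k² + 5k + 2.
The constant term is P(0) = 2.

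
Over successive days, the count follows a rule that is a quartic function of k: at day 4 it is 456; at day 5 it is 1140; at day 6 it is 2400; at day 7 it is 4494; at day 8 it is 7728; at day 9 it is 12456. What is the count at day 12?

39864

Write the value at k as h(k).
First differences: 684, 1260, 2094, 3234, 4728. Second differences: 576, 834, 1140, 1494. Third differences: 258, 306, 354. Fourth differences: 48, 48.
Level-4 differences are constant, so h has degree 4.
Fitting a degree-4 polynomial gives h(k) = 2k^4 - k³ + k² - 2k.
Then h(12) = 39864.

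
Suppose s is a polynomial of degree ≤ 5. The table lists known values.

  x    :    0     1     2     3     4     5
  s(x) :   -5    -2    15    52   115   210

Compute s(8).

747

First differences: 3, 17, 37, 63, 95. Second differences: 14, 20, 26, 32. Third differences: 6, 6, 6.
Level-3 differences are constant, so s has degree 3.
Fitting a degree-3 polynomial gives s(x) = x³ + 4x² - 2x - 5.
Then s(8) = 747.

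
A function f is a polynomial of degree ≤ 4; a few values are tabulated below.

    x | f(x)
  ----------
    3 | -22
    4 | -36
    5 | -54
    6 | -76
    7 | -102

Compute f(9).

-166

Write f(x) = ax^4 + bx³ + cx² + dx + e; the 5 given values yield a linear system in the 5 coefficients.
Solving, the top 2 coefficients vanish, and f(x) = -2x² - 4.
Then f(9) = -166.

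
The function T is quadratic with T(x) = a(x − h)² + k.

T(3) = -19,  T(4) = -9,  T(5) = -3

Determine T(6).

First differences 10, 6; second difference -4 = 2a, so a = -2.
Expanding, the x-coefficient is −2ah = 4h; matching it to the data gives h = 6, and then k = -1.
So T(x) = -2(x − 6)² − 1.
T(6) = -2·0² − 1 = -1.

-1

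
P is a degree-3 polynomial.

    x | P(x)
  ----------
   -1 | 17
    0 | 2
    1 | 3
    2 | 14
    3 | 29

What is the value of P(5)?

47

Write P(x) = ax³ + bx² + cx + d; the 5 given values yield a linear system in the 4 coefficients.
Solving, P(x) = -x³ + 8x² - 6x + 2.
Then P(5) = 47.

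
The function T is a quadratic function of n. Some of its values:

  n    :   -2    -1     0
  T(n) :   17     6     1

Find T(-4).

Write T(n) = an² + bn + c; the 3 given values yield a linear system in the 3 coefficients.
Solving, T(n) = 3n² - 2n + 1.
Then T(-4) = 57.

57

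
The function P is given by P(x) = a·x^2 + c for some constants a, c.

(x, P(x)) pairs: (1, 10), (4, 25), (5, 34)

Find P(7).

From P(1) = 10 and P(4) = 25: 1a + c = 10 and 16a + c = 25.
Subtracting: 15a = 15, so a = 1; then c = 10 − 1·1 = 9.
So P(x) = 1x² + 9, and P(7) = 58.

58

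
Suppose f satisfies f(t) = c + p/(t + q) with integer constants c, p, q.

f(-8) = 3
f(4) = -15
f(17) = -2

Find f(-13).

(f(t) − c)(t + q) = p for each data point; the three points give a linear system in c and q, then p follows.
Solving: c = 0, q = -2, p = -30, so f(t) = -30/(t − 2).
Then f(-13) = 0 − 30/(-15) = 2.

2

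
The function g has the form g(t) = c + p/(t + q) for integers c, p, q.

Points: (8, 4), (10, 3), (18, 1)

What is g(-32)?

(g(t) − c)(t + q) = p for each data point; the three points give a linear system in c and q, then p follows.
Solving: c = -2, q = 2, p = 60, so g(t) = -2 + 60/(t + 2).
Then g(-32) = -2 + 60/(-30) = -4.

-4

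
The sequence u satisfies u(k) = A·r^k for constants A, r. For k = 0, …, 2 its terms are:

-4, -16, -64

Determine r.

Consecutive ratio: -16/(-4) = 4, and -64/(-16) = 4, so r = 4.
Then A·4^0 = -4 gives A = -4, and u(k) = -4·4^k.

4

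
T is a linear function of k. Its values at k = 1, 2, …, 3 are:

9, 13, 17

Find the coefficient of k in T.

4

First differences: 4, 4.
Level-1 differences are constant, so T has degree 1.
Fitting a degree-1 polynomial gives T(k) = 4k + 5.
The coefficient of k is 4.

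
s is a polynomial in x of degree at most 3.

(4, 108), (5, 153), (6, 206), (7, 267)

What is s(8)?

336

First differences: 45, 53, 61. Second differences: 8, 8.
Level-2 differences are constant, so s has degree 2.
Fitting a degree-2 polynomial gives s(x) = 4x² + 9x + 8.
Then s(8) = 336.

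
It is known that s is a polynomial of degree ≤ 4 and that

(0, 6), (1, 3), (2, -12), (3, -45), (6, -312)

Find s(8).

Write s(x) = ax^4 + bx³ + cx² + dx + e; the 5 given values yield a linear system in the 5 coefficients.
Solving, the leading coefficient vanishes, and s(x) = -x³ - 3x² + x + 6.
Then s(8) = -690.

-690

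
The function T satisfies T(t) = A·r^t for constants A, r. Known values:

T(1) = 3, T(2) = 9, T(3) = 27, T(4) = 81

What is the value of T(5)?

243

Consecutive ratio: 9/3 = 3, and 27/9 = 3, so r = 3.
Then A·3^1 = 3 gives A = 1, and T(t) = 1·3^t.
T(5) = 1·3^5 = 243.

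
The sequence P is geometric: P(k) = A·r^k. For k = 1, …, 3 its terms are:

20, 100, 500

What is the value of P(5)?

12500

Consecutive ratio: 100/20 = 5, and 500/100 = 5, so r = 5.
Then A·5^1 = 20 gives A = 4, and P(k) = 4·5^k.
P(5) = 4·5^5 = 12500.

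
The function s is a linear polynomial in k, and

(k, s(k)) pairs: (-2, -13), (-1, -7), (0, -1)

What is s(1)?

Write s(k) = ak + b; the 3 given values yield a linear system in the 2 coefficients.
Solving, s(k) = 6k - 1.
Then s(1) = 5.

5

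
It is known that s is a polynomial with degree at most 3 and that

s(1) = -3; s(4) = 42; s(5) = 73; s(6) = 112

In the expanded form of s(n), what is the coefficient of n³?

Write s(n) = an³ + bn² + cn + d; the 4 given values yield a linear system in the 4 coefficients.
Solving, the leading coefficient vanishes, and s(n) = 4n² - 5n - 2.
The coefficient of n³ is 0.

0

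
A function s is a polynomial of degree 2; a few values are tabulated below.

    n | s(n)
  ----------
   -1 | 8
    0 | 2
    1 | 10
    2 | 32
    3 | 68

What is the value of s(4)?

118

Write s(n) = an² + bn + c; the 5 given values yield a linear system in the 3 coefficients.
Solving, s(n) = 7n² + n + 2.
Then s(4) = 118.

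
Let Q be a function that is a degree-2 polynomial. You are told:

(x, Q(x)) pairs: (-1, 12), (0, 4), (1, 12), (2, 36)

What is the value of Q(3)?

Write Q(x) = ax² + bx + c; the 4 given values yield a linear system in the 3 coefficients.
Solving, Q(x) = 8x² + 4.
Then Q(3) = 76.

76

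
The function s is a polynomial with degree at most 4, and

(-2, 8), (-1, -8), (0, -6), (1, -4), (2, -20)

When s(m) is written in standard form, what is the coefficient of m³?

-3

Write s(m) = am^4 + bm³ + cm² + dm + e; the 5 given values yield a linear system in the 5 coefficients.
Solving, the leading coefficient vanishes, and s(m) = -3m³ + 5m - 6.
The coefficient of m³ is -3.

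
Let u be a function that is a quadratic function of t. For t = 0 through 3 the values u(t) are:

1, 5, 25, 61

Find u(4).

113

First differences: 4, 20, 36. Second differences: 16, 16.
Level-2 differences are constant, so u has degree 2.
Fitting a degree-2 polynomial gives u(t) = 8t² - 4t + 1.
Then u(4) = 113.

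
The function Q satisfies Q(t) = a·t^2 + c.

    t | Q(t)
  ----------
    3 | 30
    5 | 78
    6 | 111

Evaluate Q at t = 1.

From Q(3) = 30 and Q(5) = 78: 9a + c = 30 and 25a + c = 78.
Subtracting: 16a = 48, so a = 3; then c = 30 − 3·9 = 3.
So Q(t) = 3t² + 3, and Q(1) = 6.

6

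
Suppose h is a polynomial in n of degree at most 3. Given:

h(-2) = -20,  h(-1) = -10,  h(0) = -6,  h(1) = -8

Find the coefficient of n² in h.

First differences: 10, 4, -2. Second differences: -6, -6.
Level-2 differences are constant, so h has degree 2.
Fitting a degree-2 polynomial gives h(n) = -3n² + n - 6.
The coefficient of n² is -3.

-3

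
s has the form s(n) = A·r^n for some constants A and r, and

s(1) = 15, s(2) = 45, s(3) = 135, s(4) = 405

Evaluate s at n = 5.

Consecutive ratio: 45/15 = 3, and 135/45 = 3, so r = 3.
Then A·3^1 = 15 gives A = 5, and s(n) = 5·3^n.
s(5) = 5·3^5 = 1215.

1215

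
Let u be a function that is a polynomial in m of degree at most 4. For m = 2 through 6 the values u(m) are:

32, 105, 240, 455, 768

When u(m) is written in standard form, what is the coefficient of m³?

3

First differences: 73, 135, 215, 313. Second differences: 62, 80, 98. Third differences: 18, 18.
Level-3 differences are constant, so u has degree 3.
Fitting a degree-3 polynomial gives u(m) = 3m³ + 4m² - 4m.
The coefficient of m³ is 3.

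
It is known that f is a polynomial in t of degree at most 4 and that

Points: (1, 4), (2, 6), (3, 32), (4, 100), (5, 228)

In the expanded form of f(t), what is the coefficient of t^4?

0

Write f(t) = at^4 + bt³ + ct² + dt + e; the 5 given values yield a linear system in the 5 coefficients.
Solving, the leading coefficient vanishes, and f(t) = 3t³ - 6t² - t + 8.
The coefficient of t^4 is 0.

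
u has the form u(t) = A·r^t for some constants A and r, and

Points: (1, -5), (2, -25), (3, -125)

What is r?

Consecutive ratio: -25/(-5) = 5, and -125/(-25) = 5, so r = 5.
Then A·5^1 = -5 gives A = -1, and u(t) = -1·5^t.

5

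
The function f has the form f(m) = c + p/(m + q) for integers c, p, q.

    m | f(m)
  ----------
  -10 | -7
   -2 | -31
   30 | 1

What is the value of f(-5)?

(f(m) − c)(m + q) = p for each data point; the three points give a linear system in c and q, then p follows.
Solving: c = -1, q = 0, p = 60, so f(m) = -1 + 60/(m + 0).
Then f(-5) = -1 + 60/(-5) = -13.

-13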